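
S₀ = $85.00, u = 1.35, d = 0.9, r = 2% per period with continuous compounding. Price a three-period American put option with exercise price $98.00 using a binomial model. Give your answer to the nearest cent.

Risk-neutral probability p = (e^0.02 − 0.9)/(1.35 − 0.9) = 0.1202/0.4500 = 0.2671
Terminal stock prices: S_uuu = 209.1, S_uud = 139.4, S_udd = 92.95, S_ddd = 61.97
Terminal payoffs (K − S): max(-111.1, 0) = 0, max(-41.42, 0) = 0, max(5.052, 0) = 5.052, max(36.03, 0) = 36.03
Node uu (S = 154.9): continuation = e^(−0.02)·[0.2671·0.0000 + 0.7329·0.0000] = 0.0000; exercise value = 0.0000 ≤ continuation, so V_uu = 0.0000
Node ud (S = 103.3): continuation = e^(−0.02)·[0.2671·0.0000 + 0.7329·5.0525] = 3.6296; exercise value = 0.0000 ≤ continuation, so V_ud = 3.6296
Node dd (S = 68.85): continuation = e^(−0.02)·[0.2671·5.0525 + 0.7329·36.0350] = 27.2095; exercise value = 29.1500 > continuation, so V_dd = 29.1500 (exercise)
Node u (S = 114.8): continuation = e^(−0.02)·[0.2671·0.0000 + 0.7329·3.6296] = 2.6074; exercise value = 0.0000 ≤ continuation, so V_u = 2.6074
Node d (S = 76.5): continuation = e^(−0.02)·[0.2671·3.6296 + 0.7329·29.1500] = 21.8909; exercise value = 21.5000 ≤ continuation, so V_d = 21.8909
Node 0 (S = 85): continuation = e^(−0.02)·[0.2671·2.6074 + 0.7329·21.8909] = 16.4085; exercise value = 13.0000 ≤ continuation, so V_0 = 16.4085

$16.41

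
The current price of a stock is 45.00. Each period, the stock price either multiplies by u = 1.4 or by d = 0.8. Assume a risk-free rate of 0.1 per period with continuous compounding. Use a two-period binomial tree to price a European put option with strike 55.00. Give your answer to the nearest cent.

Risk-neutral probability p = (e^0.1 − 0.8)/(1.4 − 0.8) = 0.3052/0.6000 = 0.5086
Terminal stock prices: S_uu = 88.2, S_ud = 50.4, S_dd = 28.8
Terminal payoffs (K − S): max(-33.2, 0) = 0, max(4.6, 0) = 4.6, max(26.2, 0) = 26.2
Node u (S = 63): V_u = e^(−0.1)·[0.5086·0.0000 + 0.4914·4.6000] = 2.0453
Node d (S = 36): V_d = e^(−0.1)·[0.5086·4.6000 + 0.4914·26.2000] = 13.7661
Node 0 (S = 45): V_0 = e^(−0.1)·[0.5086·2.0453 + 0.4914·13.7661] = 7.0619

7.06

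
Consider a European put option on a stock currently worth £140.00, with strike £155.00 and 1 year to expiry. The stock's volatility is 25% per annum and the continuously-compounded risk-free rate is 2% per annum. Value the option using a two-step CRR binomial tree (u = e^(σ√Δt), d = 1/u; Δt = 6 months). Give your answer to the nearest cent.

£22.13

CRR parameters: u = e^(σ√Δt) = e^(0.25·√0.5) = 1.1934, d = 1/u = 0.8380
Per-period rate: rΔt = 0.02·0.5 = 0.01, so R = e^0.01 = 1.0101
Risk-neutral probability p = (e^0.01 − 0.8380)/(1.1934 − 0.8380) = 0.1721/0.3554 = 0.4842
Terminal stock prices: S_uu = 199.4, S_ud = 140, S_dd = 98.31
Terminal payoffs (K − S): max(-44.38, 0) = 0, max(15, 0) = 15, max(56.69, 0) = 56.69
Node u (S = 167.1): V_u = e^(−0.01)·[0.4842·0.0000 + 0.5158·15.0000] = 7.6600
Node d (S = 117.3): V_d = e^(−0.01)·[0.4842·15.0000 + 0.5158·56.6936] = 36.1424
Node 0 (S = 140): V_0 = e^(−0.01)·[0.4842·7.6600 + 0.5158·36.1424] = 22.1288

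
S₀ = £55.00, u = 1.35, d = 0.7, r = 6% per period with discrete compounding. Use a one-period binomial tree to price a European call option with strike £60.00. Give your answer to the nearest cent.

£7.45

Risk-neutral probability p = (1 + 0.06 − 0.7)/(1.35 − 0.7) = 0.3600/0.6500 = 0.5538
Terminal stock prices: S_u = 74.25, S_d = 38.5
Terminal payoffs (S − K): max(14.25, 0) = 14.25, max(-21.5, 0) = 0
Node 0 (S = 55): V_0 = 1/1.06·[0.5538·14.2500 + 0.4462·0.0000] = 7.4456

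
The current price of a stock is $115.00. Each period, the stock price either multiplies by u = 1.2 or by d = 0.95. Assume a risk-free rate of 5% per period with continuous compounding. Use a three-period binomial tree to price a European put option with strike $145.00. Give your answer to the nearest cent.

$15.98

Risk-neutral probability p = (e^0.05 − 0.95)/(1.2 − 0.95) = 0.1013/0.2500 = 0.4051
Terminal stock prices: S_uuu = 198.7, S_uud = 157.3, S_udd = 124.5, S_ddd = 98.6
Terminal payoffs (K − S): max(-53.72, 0) = 0, max(-12.32, 0) = 0, max(20.45, 0) = 20.45, max(46.4, 0) = 46.4
Node uu (S = 165.6): V_uu = e^(−0.05)·[0.4051·0.0000 + 0.5949·0.0000] = 0.0000
Node ud (S = 131.1): V_ud = e^(−0.05)·[0.4051·0.0000 + 0.5949·20.4550] = 11.5755
Node dd (S = 103.8): V_dd = e^(−0.05)·[0.4051·20.4550 + 0.5949·46.4019] = 34.1408
Node u (S = 138): V_u = e^(−0.05)·[0.4051·0.0000 + 0.5949·11.5755] = 6.5506
Node d (S = 109.2): V_d = e^(−0.05)·[0.4051·11.5755 + 0.5949·34.1408] = 23.7807
Node 0 (S = 115): V_0 = e^(−0.05)·[0.4051·6.5506 + 0.5949·23.7807] = 15.9816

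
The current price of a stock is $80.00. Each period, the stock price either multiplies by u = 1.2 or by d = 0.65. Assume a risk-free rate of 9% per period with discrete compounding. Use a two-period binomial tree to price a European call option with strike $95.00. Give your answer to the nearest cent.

$10.88

Risk-neutral probability p = (1 + 0.09 − 0.65)/(1.2 − 0.65) = 0.4400/0.5500 = 0.8000
Terminal stock prices: S_uu = 115.2, S_ud = 62.4, S_dd = 33.8
Terminal payoffs (S − K): max(20.2, 0) = 20.2, max(-32.6, 0) = 0, max(-61.2, 0) = 0
Node u (S = 96): V_u = 1/1.09·[0.8000·20.2000 + 0.2000·0.0000] = 14.8257
Node d (S = 52): V_d = 1/1.09·[0.8000·0.0000 + 0.2000·0.0000] = 0.0000
Node 0 (S = 80): V_0 = 1/1.09·[0.8000·14.8257 + 0.2000·0.0000] = 10.8812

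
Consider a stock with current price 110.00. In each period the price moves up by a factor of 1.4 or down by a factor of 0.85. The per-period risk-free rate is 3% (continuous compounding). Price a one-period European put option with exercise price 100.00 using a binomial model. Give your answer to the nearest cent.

Risk-neutral probability p = (e^0.03 − 0.85)/(1.4 − 0.85) = 0.1805/0.5500 = 0.3281
Terminal stock prices: S_u = 154, S_d = 93.5
Terminal payoffs (K − S): max(-54, 0) = 0, max(6.5, 0) = 6.5
Node 0 (S = 110): V_0 = e^(−0.03)·[0.3281·0.0000 + 0.6719·6.5000] = 4.2383

4.24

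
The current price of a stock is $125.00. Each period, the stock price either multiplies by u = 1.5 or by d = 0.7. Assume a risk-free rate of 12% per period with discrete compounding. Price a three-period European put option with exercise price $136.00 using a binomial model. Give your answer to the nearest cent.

$18.26

Risk-neutral probability p = (1 + 0.12 − 0.7)/(1.5 − 0.7) = 0.4200/0.8000 = 0.5250
Terminal stock prices: S_uuu = 421.9, S_uud = 196.9, S_udd = 91.87, S_ddd = 42.87
Terminal payoffs (K − S): max(-285.9, 0) = 0, max(-60.88, 0) = 0, max(44.13, 0) = 44.13, max(93.12, 0) = 93.12
Node uu (S = 281.2): V_uu = 1/1.12·[0.5250·0.0000 + 0.4750·0.0000] = 0.0000
Node ud (S = 131.2): V_ud = 1/1.12·[0.5250·0.0000 + 0.4750·44.1250] = 18.7137
Node dd (S = 61.25): V_dd = 1/1.12·[0.5250·44.1250 + 0.4750·93.1250] = 60.1786
Node u (S = 187.5): V_u = 1/1.12·[0.5250·0.0000 + 0.4750·18.7137] = 7.9366
Node d (S = 87.5): V_d = 1/1.12·[0.5250·18.7137 + 0.4750·60.1786] = 34.2942
Node 0 (S = 125): V_0 = 1/1.12·[0.5250·7.9366 + 0.4750·34.2942] = 18.2647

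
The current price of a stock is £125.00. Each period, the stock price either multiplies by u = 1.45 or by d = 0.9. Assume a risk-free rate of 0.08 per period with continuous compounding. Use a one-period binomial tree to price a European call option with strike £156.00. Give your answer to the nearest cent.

£7.77

Risk-neutral probability p = (e^0.08 − 0.9)/(1.45 − 0.9) = 0.1833/0.5500 = 0.3332
Terminal stock prices: S_u = 181.2, S_d = 112.5
Terminal payoffs (S − K): max(25.25, 0) = 25.25, max(-43.5, 0) = 0
Node 0 (S = 125): V_0 = e^(−0.08)·[0.3332·25.2500 + 0.6668·0.0000] = 7.7676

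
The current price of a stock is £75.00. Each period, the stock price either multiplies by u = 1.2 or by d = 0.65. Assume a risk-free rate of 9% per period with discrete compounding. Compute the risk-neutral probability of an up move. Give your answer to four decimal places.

Risk-neutral probability p = (1 + 0.09 − 0.65)/(1.2 − 0.65) = 0.4400/0.5500 = 0.8000

p = 0.8000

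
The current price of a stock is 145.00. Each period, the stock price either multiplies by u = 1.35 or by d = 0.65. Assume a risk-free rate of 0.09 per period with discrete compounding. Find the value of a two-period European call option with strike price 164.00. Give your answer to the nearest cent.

Risk-neutral probability p = (1 + 0.09 − 0.65)/(1.35 − 0.65) = 0.4400/0.7000 = 0.6286
Terminal stock prices: S_uu = 264.3, S_ud = 127.2, S_dd = 61.26
Terminal payoffs (S − K): max(100.3, 0) = 100.3, max(-36.76, 0) = 0, max(-102.7, 0) = 0
Node u (S = 195.8): V_u = 1/1.09·[0.6286·100.2625 + 0.3714·0.0000] = 57.8185
Node d (S = 94.25): V_d = 1/1.09·[0.6286·0.0000 + 0.3714·0.0000] = 0.0000
Node 0 (S = 145): V_0 = 1/1.09·[0.6286·57.8185 + 0.3714·0.0000] = 33.3422

33.34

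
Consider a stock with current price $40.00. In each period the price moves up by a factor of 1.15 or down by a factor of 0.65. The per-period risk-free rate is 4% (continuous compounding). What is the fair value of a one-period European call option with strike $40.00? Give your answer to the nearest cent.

Risk-neutral probability p = (e^0.04 − 0.65)/(1.15 − 0.65) = 0.3908/0.5000 = 0.7816
Terminal stock prices: S_u = 46, S_d = 26
Terminal payoffs (S − K): max(6, 0) = 6, max(-14, 0) = 0
Node 0 (S = 40): V_0 = e^(−0.04)·[0.7816·6.0000 + 0.2184·0.0000] = 4.5058

$4.51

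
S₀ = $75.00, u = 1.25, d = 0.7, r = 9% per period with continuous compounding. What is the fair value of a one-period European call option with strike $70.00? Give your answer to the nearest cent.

Risk-neutral probability p = (e^0.09 − 0.7)/(1.25 − 0.7) = 0.3942/0.5500 = 0.7167
Terminal stock prices: S_u = 93.75, S_d = 52.5
Terminal payoffs (S − K): max(23.75, 0) = 23.75, max(-17.5, 0) = 0
Node 0 (S = 75): V_0 = e^(−0.09)·[0.7167·23.7500 + 0.2833·0.0000] = 15.5562

$15.56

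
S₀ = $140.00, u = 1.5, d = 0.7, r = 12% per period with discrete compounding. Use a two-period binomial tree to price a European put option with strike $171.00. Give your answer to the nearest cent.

$27.96

Risk-neutral probability p = (1 + 0.12 − 0.7)/(1.5 − 0.7) = 0.4200/0.8000 = 0.5250
Terminal stock prices: S_uu = 315, S_ud = 147, S_dd = 68.6
Terminal payoffs (K − S): max(-144, 0) = 0, max(24, 0) = 24, max(102.4, 0) = 102.4
Node u (S = 210): V_u = 1/1.12·[0.5250·0.0000 + 0.4750·24.0000] = 10.1786
Node d (S = 98): V_d = 1/1.12·[0.5250·24.0000 + 0.4750·102.4000] = 54.6786
Node 0 (S = 140): V_0 = 1/1.12·[0.5250·10.1786 + 0.4750·54.6786] = 27.9608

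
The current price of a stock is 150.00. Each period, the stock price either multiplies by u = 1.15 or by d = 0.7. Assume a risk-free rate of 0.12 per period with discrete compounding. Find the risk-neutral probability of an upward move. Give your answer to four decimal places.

p = 0.9333

Risk-neutral probability p = (1 + 0.12 − 0.7)/(1.15 − 0.7) = 0.4200/0.4500 = 0.9333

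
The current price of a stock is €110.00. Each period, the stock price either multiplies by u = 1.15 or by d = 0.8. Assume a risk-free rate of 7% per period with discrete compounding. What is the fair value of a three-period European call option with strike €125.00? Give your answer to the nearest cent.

€15.85

Risk-neutral probability p = (1 + 0.07 − 0.8)/(1.15 − 0.8) = 0.2700/0.3500 = 0.7714
Terminal stock prices: S_uuu = 167.3, S_uud = 116.4, S_udd = 80.96, S_ddd = 56.32
Terminal payoffs (S − K): max(42.3, 0) = 42.3, max(-8.62, 0) = 0, max(-44.04, 0) = 0, max(-68.68, 0) = 0
Node uu (S = 145.5): V_uu = 1/1.07·[0.7714·42.2962 + 0.2286·0.0000] = 30.4940
Node ud (S = 101.2): V_ud = 1/1.07·[0.7714·0.0000 + 0.2286·0.0000] = 0.0000
Node dd (S = 70.4): V_dd = 1/1.07·[0.7714·0.0000 + 0.2286·0.0000] = 0.0000
Node u (S = 126.5): V_u = 1/1.07·[0.7714·30.4940 + 0.2286·0.0000] = 21.9850
Node d (S = 88): V_d = 1/1.07·[0.7714·0.0000 + 0.2286·0.0000] = 0.0000
Node 0 (S = 110): V_0 = 1/1.07·[0.7714·21.9850 + 0.2286·0.0000] = 15.8503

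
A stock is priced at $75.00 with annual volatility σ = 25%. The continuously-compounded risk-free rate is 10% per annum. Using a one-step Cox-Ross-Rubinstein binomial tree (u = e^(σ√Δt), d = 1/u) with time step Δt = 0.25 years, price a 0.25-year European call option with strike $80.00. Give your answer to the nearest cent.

CRR parameters: u = e^(σ√Δt) = e^(0.25·√0.25) = 1.1331, d = 1/u = 0.8825
Per-period rate: rΔt = 0.1·0.25 = 0.025, so R = e^0.025 = 1.0253
Risk-neutral probability p = (e^0.025 − 0.8825)/(1.1331 − 0.8825) = 0.1428/0.2507 = 0.5698
Terminal stock prices: S_u = 84.99, S_d = 66.19
Terminal payoffs (S − K): max(4.986, 0) = 4.986, max(-13.81, 0) = 0
Node 0 (S = 75): V_0 = e^(−0.025)·[0.5698·4.9861 + 0.4302·0.0000] = 2.7709

$2.77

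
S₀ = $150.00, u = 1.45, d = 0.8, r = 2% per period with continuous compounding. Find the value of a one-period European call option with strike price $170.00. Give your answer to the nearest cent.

Risk-neutral probability p = (e^0.02 − 0.8)/(1.45 − 0.8) = 0.2202/0.6500 = 0.3388
Terminal stock prices: S_u = 217.5, S_d = 120
Terminal payoffs (S − K): max(47.5, 0) = 47.5, max(-50, 0) = 0
Node 0 (S = 150): V_0 = e^(−0.02)·[0.3388·47.5000 + 0.6612·0.0000] = 15.7730

$15.77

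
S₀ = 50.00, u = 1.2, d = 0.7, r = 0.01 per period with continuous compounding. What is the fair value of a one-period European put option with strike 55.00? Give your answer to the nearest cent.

Risk-neutral probability p = (e^0.01 − 0.7)/(1.2 − 0.7) = 0.3101/0.5000 = 0.6201
Terminal stock prices: S_u = 60, S_d = 35
Terminal payoffs (K − S): max(-5, 0) = 0, max(20, 0) = 20
Node 0 (S = 50): V_0 = e^(−0.01)·[0.6201·0.0000 + 0.3799·20.0000] = 7.5224

7.52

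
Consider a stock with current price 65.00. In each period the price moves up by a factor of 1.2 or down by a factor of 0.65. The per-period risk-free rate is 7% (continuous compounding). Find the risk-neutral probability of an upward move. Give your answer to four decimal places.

Risk-neutral probability p = (e^0.07 − 0.65)/(1.2 − 0.65) = 0.4225/0.5500 = 0.7682

p = 0.7682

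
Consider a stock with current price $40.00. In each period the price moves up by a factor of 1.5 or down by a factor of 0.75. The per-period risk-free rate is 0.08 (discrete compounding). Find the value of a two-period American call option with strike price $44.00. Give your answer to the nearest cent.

$8.06

Risk-neutral probability p = (1 + 0.08 − 0.75)/(1.5 − 0.75) = 0.3300/0.7500 = 0.4400
Terminal stock prices: S_uu = 90, S_ud = 45, S_dd = 22.5
Terminal payoffs (S − K): max(46, 0) = 46, max(1, 0) = 1, max(-21.5, 0) = 0
Node u (S = 60): continuation = 1/1.08·[0.4400·46.0000 + 0.5600·1.0000] = 19.2593; exercise value = 16.0000 ≤ continuation, so V_u = 19.2593
Node d (S = 30): continuation = 1/1.08·[0.4400·1.0000 + 0.5600·0.0000] = 0.4074; exercise value = 0.0000 ≤ continuation, so V_d = 0.4074
Node 0 (S = 40): continuation = 1/1.08·[0.4400·19.2593 + 0.5600·0.4074] = 8.0576; exercise value = 0.0000 ≤ continuation, so V_0 = 8.0576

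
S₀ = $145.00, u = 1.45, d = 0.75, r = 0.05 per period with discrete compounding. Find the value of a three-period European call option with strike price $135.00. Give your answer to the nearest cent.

Risk-neutral probability p = (1 + 0.05 − 0.75)/(1.45 − 0.75) = 0.3000/0.7000 = 0.4286
Terminal stock prices: S_uuu = 442.1, S_uud = 228.6, S_udd = 118.3, S_ddd = 61.17
Terminal payoffs (S − K): max(307.1, 0) = 307.1, max(93.65, 0) = 93.65, max(-16.73, 0) = 0, max(-73.83, 0) = 0
Node uu (S = 304.9): V_uu = 1/1.05·[0.4286·307.0506 + 0.5714·93.6469] = 176.2911
Node ud (S = 157.7): V_ud = 1/1.05·[0.4286·93.6469 + 0.5714·0.0000] = 38.2232
Node dd (S = 81.56): V_dd = 1/1.05·[0.4286·0.0000 + 0.5714·0.0000] = 0.0000
Node u (S = 210.2): V_u = 1/1.05·[0.4286·176.2911 + 0.5714·38.2232] = 92.7573
Node d (S = 108.8): V_d = 1/1.05·[0.4286·38.2232 + 0.5714·0.0000] = 15.6013
Node 0 (S = 145): V_0 = 1/1.05·[0.4286·92.7573 + 0.5714·15.6013] = 46.3506

$46.35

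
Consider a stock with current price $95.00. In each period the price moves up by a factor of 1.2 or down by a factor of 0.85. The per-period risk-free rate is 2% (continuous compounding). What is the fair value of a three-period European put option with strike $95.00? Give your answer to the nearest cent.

$9.26

Risk-neutral probability p = (e^0.02 − 0.85)/(1.2 − 0.85) = 0.1702/0.3500 = 0.4863
Terminal stock prices: S_uuu = 164.2, S_uud = 116.3, S_udd = 82.36, S_ddd = 58.34
Terminal payoffs (K − S): max(-69.16, 0) = 0, max(-21.28, 0) = 0, max(12.64, 0) = 12.64, max(36.66, 0) = 36.66
Node uu (S = 136.8): V_uu = e^(−0.02)·[0.4863·0.0000 + 0.5137·0.0000] = 0.0000
Node ud (S = 96.9): V_ud = e^(−0.02)·[0.4863·0.0000 + 0.5137·12.6350] = 6.3622
Node dd (S = 68.64): V_dd = e^(−0.02)·[0.4863·12.6350 + 0.5137·36.6581] = 24.4814
Node u (S = 114): V_u = e^(−0.02)·[0.4863·0.0000 + 0.5137·6.3622] = 3.2036
Node d (S = 80.75): V_d = e^(−0.02)·[0.4863·6.3622 + 0.5137·24.4814] = 15.3599
Node 0 (S = 95): V_0 = e^(−0.02)·[0.4863·3.2036 + 0.5137·15.3599] = 9.2613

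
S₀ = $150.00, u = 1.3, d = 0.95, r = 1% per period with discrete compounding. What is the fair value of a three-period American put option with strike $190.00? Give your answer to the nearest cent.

$40.57

Risk-neutral probability p = (1 + 0.01 − 0.95)/(1.3 − 0.95) = 0.0600/0.3500 = 0.1714
Terminal stock prices: S_uuu = 329.6, S_uud = 240.8, S_udd = 176, S_ddd = 128.6
Terminal payoffs (K − S): max(-139.6, 0) = 0, max(-50.83, 0) = 0, max(14.01, 0) = 14.01, max(61.39, 0) = 61.39
Node uu (S = 253.5): continuation = 1/1.01·[0.1714·0.0000 + 0.8286·0.0000] = 0.0000; exercise value = 0.0000 ≤ continuation, so V_uu = 0.0000
Node ud (S = 185.2): continuation = 1/1.01·[0.1714·0.0000 + 0.8286·14.0125] = 11.4954; exercise value = 4.7500 ≤ continuation, so V_ud = 11.4954
Node dd (S = 135.4): continuation = 1/1.01·[0.1714·14.0125 + 0.8286·61.3938] = 52.7438; exercise value = 54.6250 > continuation, so V_dd = 54.6250 (exercise)
Node u (S = 195): continuation = 1/1.01·[0.1714·0.0000 + 0.8286·11.4954] = 9.4305; exercise value = 0.0000 ≤ continuation, so V_u = 9.4305
Node d (S = 142.5): continuation = 1/1.01·[0.1714·11.4954 + 0.8286·54.6250] = 46.7637; exercise value = 47.5000 > continuation, so V_d = 47.5000 (exercise)
Node 0 (S = 150): continuation = 1/1.01·[0.1714·9.4305 + 0.8286·47.5000] = 40.5681; exercise value = 40.0000 ≤ continuation, so V_0 = 40.5681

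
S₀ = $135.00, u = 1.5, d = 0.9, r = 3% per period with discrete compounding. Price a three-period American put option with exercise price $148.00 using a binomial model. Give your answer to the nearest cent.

$22.35

Risk-neutral probability p = (1 + 0.03 − 0.9)/(1.5 − 0.9) = 0.1300/0.6000 = 0.2167
Terminal stock prices: S_uuu = 455.6, S_uud = 273.4, S_udd = 164, S_ddd = 98.42
Terminal payoffs (K − S): max(-307.6, 0) = 0, max(-125.4, 0) = 0, max(-16.03, 0) = 0, max(49.58, 0) = 49.58
Node uu (S = 303.8): continuation = 1/1.03·[0.2167·0.0000 + 0.7833·0.0000] = 0.0000; exercise value = 0.0000 ≤ continuation, so V_uu = 0.0000
Node ud (S = 182.2): continuation = 1/1.03·[0.2167·0.0000 + 0.7833·0.0000] = 0.0000; exercise value = 0.0000 ≤ continuation, so V_ud = 0.0000
Node dd (S = 109.4): continuation = 1/1.03·[0.2167·0.0000 + 0.7833·49.5850] = 37.7103; exercise value = 38.6500 > continuation, so V_dd = 38.6500 (exercise)
Node u (S = 202.5): continuation = 1/1.03·[0.2167·0.0000 + 0.7833·0.0000] = 0.0000; exercise value = 0.0000 ≤ continuation, so V_u = 0.0000
Node d (S = 121.5): continuation = 1/1.03·[0.2167·0.0000 + 0.7833·38.6500] = 29.3940; exercise value = 26.5000 ≤ continuation, so V_d = 29.3940
Node 0 (S = 135): continuation = 1/1.03·[0.2167·0.0000 + 0.7833·29.3940] = 22.3547; exercise value = 13.0000 ≤ continuation, so V_0 = 22.3547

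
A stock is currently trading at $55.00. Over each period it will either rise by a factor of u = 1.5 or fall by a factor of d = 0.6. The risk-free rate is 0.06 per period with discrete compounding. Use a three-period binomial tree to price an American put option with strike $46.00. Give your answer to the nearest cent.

Risk-neutral probability p = (1 + 0.06 − 0.6)/(1.5 − 0.6) = 0.4600/0.9000 = 0.5111
Terminal stock prices: S_uuu = 185.6, S_uud = 74.25, S_udd = 29.7, S_ddd = 11.88
Terminal payoffs (K − S): max(-139.6, 0) = 0, max(-28.25, 0) = 0, max(16.3, 0) = 16.3, max(34.12, 0) = 34.12
Node uu (S = 123.8): continuation = 1/1.06·[0.5111·0.0000 + 0.4889·0.0000] = 0.0000; exercise value = 0.0000 ≤ continuation, so V_uu = 0.0000
Node ud (S = 49.5): continuation = 1/1.06·[0.5111·0.0000 + 0.4889·16.3000] = 7.5178; exercise value = 0.0000 ≤ continuation, so V_ud = 7.5178
Node dd (S = 19.8): continuation = 1/1.06·[0.5111·16.3000 + 0.4889·34.1200] = 23.5962; exercise value = 26.2000 > continuation, so V_dd = 26.2000 (exercise)
Node u (S = 82.5): continuation = 1/1.06·[0.5111·0.0000 + 0.4889·7.5178] = 3.4673; exercise value = 0.0000 ≤ continuation, so V_u = 3.4673
Node d (S = 33): continuation = 1/1.06·[0.5111·7.5178 + 0.4889·26.2000] = 15.7088; exercise value = 13.0000 ≤ continuation, so V_d = 15.7088
Node 0 (S = 55): continuation = 1/1.06·[0.5111·3.4673 + 0.4889·15.7088] = 8.9170; exercise value = 0.0000 ≤ continuation, so V_0 = 8.9170

$8.92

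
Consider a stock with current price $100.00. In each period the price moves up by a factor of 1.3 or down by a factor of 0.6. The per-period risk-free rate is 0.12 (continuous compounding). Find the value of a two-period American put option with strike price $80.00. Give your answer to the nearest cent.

Risk-neutral probability p = (e^0.12 − 0.6)/(1.3 − 0.6) = 0.5275/0.7000 = 0.7536
Terminal stock prices: S_uu = 169, S_ud = 78, S_dd = 36
Terminal payoffs (K − S): max(-89, 0) = 0, max(2, 0) = 2, max(44, 0) = 44
Node u (S = 130): continuation = e^(−0.12)·[0.7536·0.0000 + 0.2464·2.0000] = 0.4371; exercise value = 0.0000 ≤ continuation, so V_u = 0.4371
Node d (S = 60): continuation = e^(−0.12)·[0.7536·2.0000 + 0.2464·44.0000] = 10.9536; exercise value = 20.0000 > continuation, so V_d = 20.0000 (exercise)
Node 0 (S = 100): continuation = e^(−0.12)·[0.7536·0.4371 + 0.2464·20.0000] = 4.6635; exercise value = 0.0000 ≤ continuation, so V_0 = 4.6635

$4.66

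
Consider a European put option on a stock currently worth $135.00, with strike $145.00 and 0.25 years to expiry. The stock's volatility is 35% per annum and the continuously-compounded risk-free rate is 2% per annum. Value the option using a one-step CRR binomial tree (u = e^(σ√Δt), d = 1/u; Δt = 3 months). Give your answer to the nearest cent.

$16.68

CRR parameters: u = e^(σ√Δt) = e^(0.35·√0.25) = 1.1912, d = 1/u = 0.8395
Per-period rate: rΔt = 0.02·0.25 = 0.005, so R = e^0.005 = 1.0050
Risk-neutral probability p = (e^0.005 − 0.8395)/(1.1912 − 0.8395) = 0.1656/0.3518 = 0.4706
Terminal stock prices: S_u = 160.8, S_d = 113.3
Terminal payoffs (K − S): max(-15.82, 0) = 0, max(31.67, 0) = 31.67
Node 0 (S = 135): V_0 = e^(−0.005)·[0.4706·0.0000 + 0.5294·31.6733] = 16.6839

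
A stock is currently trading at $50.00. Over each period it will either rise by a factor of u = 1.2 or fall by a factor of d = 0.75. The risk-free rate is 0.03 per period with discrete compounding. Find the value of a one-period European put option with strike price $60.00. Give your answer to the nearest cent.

Risk-neutral probability p = (1 + 0.03 − 0.75)/(1.2 − 0.75) = 0.2800/0.4500 = 0.6222
Terminal stock prices: S_u = 60, S_d = 37.5
Terminal payoffs (K − S): max(0, 0) = 0, max(22.5, 0) = 22.5
Node 0 (S = 50): V_0 = 1/1.03·[0.6222·0.0000 + 0.3778·22.5000] = 8.2524

$8.25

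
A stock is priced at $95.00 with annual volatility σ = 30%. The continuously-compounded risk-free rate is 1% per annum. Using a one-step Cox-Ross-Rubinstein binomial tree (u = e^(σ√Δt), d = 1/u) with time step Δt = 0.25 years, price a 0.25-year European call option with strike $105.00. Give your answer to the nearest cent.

$2.52

CRR parameters: u = e^(σ√Δt) = e^(0.3·√0.25) = 1.1618, d = 1/u = 0.8607
Per-period rate: rΔt = 0.01·0.25 = 0.0025, so R = e^0.0025 = 1.0025
Risk-neutral probability p = (e^0.0025 − 0.8607)/(1.1618 − 0.8607) = 0.1418/0.3011 = 0.4709
Terminal stock prices: S_u = 110.4, S_d = 81.77
Terminal payoffs (S − K): max(5.374, 0) = 5.374, max(-23.23, 0) = 0
Node 0 (S = 95): V_0 = e^(−0.0025)·[0.4709·5.3743 + 0.5291·0.0000] = 2.5243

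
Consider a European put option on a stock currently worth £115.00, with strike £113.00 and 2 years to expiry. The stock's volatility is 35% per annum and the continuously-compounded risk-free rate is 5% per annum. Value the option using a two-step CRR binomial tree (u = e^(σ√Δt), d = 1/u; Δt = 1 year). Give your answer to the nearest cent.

£13.41

CRR parameters: u = e^(σ√Δt) = e^(0.35·√1) = 1.4191, d = 1/u = 0.7047
Per-period rate: rΔt = 0.05·1 = 0.05, so R = e^0.05 = 1.0513
Risk-neutral probability p = (e^0.05 − 0.7047)/(1.4191 − 0.7047) = 0.3466/0.7144 = 0.4852
Terminal stock prices: S_uu = 231.6, S_ud = 115, S_dd = 57.11
Terminal payoffs (K − S): max(-118.6, 0) = 0, max(-2, 0) = 0, max(55.89, 0) = 55.89
Node u (S = 163.2): V_u = e^(−0.05)·[0.4852·0.0000 + 0.5148·0.0000] = 0.0000
Node d (S = 81.04): V_d = e^(−0.05)·[0.4852·0.0000 + 0.5148·55.8927] = 27.3728
Node 0 (S = 115): V_0 = e^(−0.05)·[0.4852·0.0000 + 0.5148·27.3728] = 13.4055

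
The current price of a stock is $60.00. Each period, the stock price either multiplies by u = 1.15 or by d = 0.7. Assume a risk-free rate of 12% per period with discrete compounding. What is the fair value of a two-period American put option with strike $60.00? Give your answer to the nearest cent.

Risk-neutral probability p = (1 + 0.12 − 0.7)/(1.15 − 0.7) = 0.4200/0.4500 = 0.9333
Terminal stock prices: S_uu = 79.35, S_ud = 48.3, S_dd = 29.4
Terminal payoffs (K − S): max(-19.35, 0) = 0, max(11.7, 0) = 11.7, max(30.6, 0) = 30.6
Node u (S = 69): continuation = 1/1.12·[0.9333·0.0000 + 0.0667·11.7000] = 0.6964; exercise value = 0.0000 ≤ continuation, so V_u = 0.6964
Node d (S = 42): continuation = 1/1.12·[0.9333·11.7000 + 0.0667·30.6000] = 11.5714; exercise value = 18.0000 > continuation, so V_d = 18.0000 (exercise)
Node 0 (S = 60): continuation = 1/1.12·[0.9333·0.6964 + 0.0667·18.0000] = 1.6518; exercise value = 0.0000 ≤ continuation, so V_0 = 1.6518

$1.65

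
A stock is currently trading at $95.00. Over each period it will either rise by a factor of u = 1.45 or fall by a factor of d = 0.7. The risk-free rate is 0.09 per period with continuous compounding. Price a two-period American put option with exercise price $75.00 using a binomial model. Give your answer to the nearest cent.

Risk-neutral probability p = (e^0.09 − 0.7)/(1.45 − 0.7) = 0.3942/0.7500 = 0.5256
Terminal stock prices: S_uu = 199.7, S_ud = 96.42, S_dd = 46.55
Terminal payoffs (K − S): max(-124.7, 0) = 0, max(-21.42, 0) = 0, max(28.45, 0) = 28.45
Node u (S = 137.8): continuation = e^(−0.09)·[0.5256·0.0000 + 0.4744·0.0000] = 0.0000; exercise value = 0.0000 ≤ continuation, so V_u = 0.0000
Node d (S = 66.5): continuation = e^(−0.09)·[0.5256·0.0000 + 0.4744·28.4500] = 12.3359; exercise value = 8.5000 ≤ continuation, so V_d = 12.3359
Node 0 (S = 95): continuation = e^(−0.09)·[0.5256·0.0000 + 0.4744·12.3359] = 5.3489; exercise value = 0.0000 ≤ continuation, so V_0 = 5.3489

$5.35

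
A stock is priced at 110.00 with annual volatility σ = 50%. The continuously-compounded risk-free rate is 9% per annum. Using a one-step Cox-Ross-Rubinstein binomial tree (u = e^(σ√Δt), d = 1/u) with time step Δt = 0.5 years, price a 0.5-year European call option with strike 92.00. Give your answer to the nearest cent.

CRR parameters: u = e^(σ√Δt) = e^(0.5·√0.5) = 1.4241, d = 1/u = 0.7022
Per-period rate: rΔt = 0.09·0.5 = 0.045, so R = e^0.045 = 1.0460
Risk-neutral probability p = (e^0.045 − 0.7022)/(1.4241 − 0.7022) = 0.3438/0.7219 = 0.4763
Terminal stock prices: S_u = 156.7, S_d = 77.24
Terminal payoffs (S − K): max(64.65, 0) = 64.65, max(-14.76, 0) = 0
Node 0 (S = 110): V_0 = e^(−0.045)·[0.4763·64.6531 + 0.5237·0.0000] = 29.4379

29.44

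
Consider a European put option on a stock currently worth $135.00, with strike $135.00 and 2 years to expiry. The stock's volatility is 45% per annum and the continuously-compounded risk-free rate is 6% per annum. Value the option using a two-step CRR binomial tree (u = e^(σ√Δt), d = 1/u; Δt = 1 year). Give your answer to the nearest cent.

$21.04

CRR parameters: u = e^(σ√Δt) = e^(0.45·√1) = 1.5683, d = 1/u = 0.6376
Per-period rate: rΔt = 0.06·1 = 0.06, so R = e^0.06 = 1.0618
Risk-neutral probability p = (e^0.06 − 0.6376)/(1.5683 − 0.6376) = 0.4242/0.9307 = 0.4558
Terminal stock prices: S_uu = 332, S_ud = 135, S_dd = 54.89
Terminal payoffs (K − S): max(-197, 0) = 0, max(0, 0) = 0, max(80.11, 0) = 80.11
Node u (S = 211.7): V_u = e^(−0.06)·[0.4558·0.0000 + 0.5442·0.0000] = 0.0000
Node d (S = 86.08): V_d = e^(−0.06)·[0.4558·0.0000 + 0.5442·80.1131] = 41.0584
Node 0 (S = 135): V_0 = e^(−0.06)·[0.4558·0.0000 + 0.5442·41.0584] = 21.0427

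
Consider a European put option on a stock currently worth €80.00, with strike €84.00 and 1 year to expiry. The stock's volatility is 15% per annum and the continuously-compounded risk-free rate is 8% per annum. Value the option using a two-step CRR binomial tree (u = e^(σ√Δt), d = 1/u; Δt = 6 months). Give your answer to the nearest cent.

CRR parameters: u = e^(σ√Δt) = e^(0.15·√0.5) = 1.1119, d = 1/u = 0.8994
Per-period rate: rΔt = 0.08·0.5 = 0.04, so R = e^0.04 = 1.0408
Risk-neutral probability p = (e^0.04 − 0.8994)/(1.1119 − 0.8994) = 0.1414/0.2125 = 0.6655
Terminal stock prices: S_uu = 98.9, S_ud = 80, S_dd = 64.71
Terminal payoffs (K − S): max(-14.9, 0) = 0, max(4, 0) = 4, max(19.29, 0) = 19.29
Node u (S = 88.95): V_u = e^(−0.04)·[0.6655·0.0000 + 0.3345·4.0000] = 1.2854
Node d (S = 71.95): V_d = e^(−0.04)·[0.6655·4.0000 + 0.3345·19.2914] = 8.7571
Node 0 (S = 80): V_0 = e^(−0.04)·[0.6655·1.2854 + 0.3345·8.7571] = 3.6361

€3.64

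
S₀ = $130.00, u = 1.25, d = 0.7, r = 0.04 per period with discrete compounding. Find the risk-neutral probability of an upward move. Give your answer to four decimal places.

Risk-neutral probability p = (1 + 0.04 − 0.7)/(1.25 − 0.7) = 0.3400/0.5500 = 0.6182

p = 0.6182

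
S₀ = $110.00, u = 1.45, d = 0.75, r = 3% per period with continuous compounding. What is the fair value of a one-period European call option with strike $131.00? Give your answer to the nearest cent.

$11.08

Risk-neutral probability p = (e^0.03 − 0.75)/(1.45 − 0.75) = 0.2805/0.7000 = 0.4006
Terminal stock prices: S_u = 159.5, S_d = 82.5
Terminal payoffs (S − K): max(28.5, 0) = 28.5, max(-48.5, 0) = 0
Node 0 (S = 110): V_0 = e^(−0.03)·[0.4006·28.5000 + 0.5994·0.0000] = 11.0810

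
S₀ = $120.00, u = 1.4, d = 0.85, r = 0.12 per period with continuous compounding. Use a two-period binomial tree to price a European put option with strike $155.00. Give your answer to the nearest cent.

Risk-neutral probability p = (e^0.12 − 0.85)/(1.4 − 0.85) = 0.2775/0.5500 = 0.5045
Terminal stock prices: S_uu = 235.2, S_ud = 142.8, S_dd = 86.7
Terminal payoffs (K − S): max(-80.2, 0) = 0, max(12.2, 0) = 12.2, max(68.3, 0) = 68.3
Node u (S = 168): V_u = e^(−0.12)·[0.5045·0.0000 + 0.4955·12.2000] = 5.3611
Node d (S = 102): V_d = e^(−0.12)·[0.5045·12.2000 + 0.4955·68.3000] = 35.4727
Node 0 (S = 120): V_0 = e^(−0.12)·[0.5045·5.3611 + 0.4955·35.4727] = 17.9869

$17.99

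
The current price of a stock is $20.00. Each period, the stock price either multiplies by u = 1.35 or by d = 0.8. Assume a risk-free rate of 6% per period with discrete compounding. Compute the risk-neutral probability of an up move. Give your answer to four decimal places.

p = 0.4727

Risk-neutral probability p = (1 + 0.06 − 0.8)/(1.35 − 0.8) = 0.2600/0.5500 = 0.4727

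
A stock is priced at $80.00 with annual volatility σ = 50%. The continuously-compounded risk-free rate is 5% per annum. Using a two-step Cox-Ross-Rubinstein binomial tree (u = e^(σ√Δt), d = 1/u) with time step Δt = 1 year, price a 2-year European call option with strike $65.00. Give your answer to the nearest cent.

$31.76

CRR parameters: u = e^(σ√Δt) = e^(0.5·√1) = 1.6487, d = 1/u = 0.6065
Per-period rate: rΔt = 0.05·1 = 0.05, so R = e^0.05 = 1.0513
Risk-neutral probability p = (e^0.05 − 0.6065)/(1.6487 − 0.6065) = 0.4447/1.0422 = 0.4267
Terminal stock prices: S_uu = 217.5, S_ud = 80, S_dd = 29.43
Terminal payoffs (S − K): max(152.5, 0) = 152.5, max(15, 0) = 15, max(-35.57, 0) = 0
Node u (S = 131.9): V_u = e^(−0.05)·[0.4267·152.4625 + 0.5733·15.0000] = 70.0678
Node d (S = 48.52): V_d = e^(−0.05)·[0.4267·15.0000 + 0.5733·0.0000] = 6.0889
Node 0 (S = 80): V_0 = e^(−0.05)·[0.4267·70.0678 + 0.5733·6.0889] = 31.7625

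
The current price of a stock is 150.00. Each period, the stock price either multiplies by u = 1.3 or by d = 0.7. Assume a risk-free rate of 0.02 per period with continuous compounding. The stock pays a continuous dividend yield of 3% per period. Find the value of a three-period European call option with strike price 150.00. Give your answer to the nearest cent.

Per-period risk-free factor R = e^0.02 = 1.0202; dividend-adjusted growth = e^(0.02−0.03) = 0.9900.
Risk-neutral probability p = (0.9900 − 0.7)/(1.3 − 0.7) = 0.2900/0.6000 = 0.4834
Terminal stock prices: S_uuu = 329.6, S_uud = 177.5, S_udd = 95.55, S_ddd = 51.45
Terminal payoffs (S − K): max(179.6, 0) = 179.6, max(27.45, 0) = 27.45, max(-54.45, 0) = 0, max(-98.55, 0) = 0
Node uu (S = 253.5): V_uu = e^(−0.02)·[0.4834·179.5500 + 0.5166·27.4500] = 98.9781
Node ud (S = 136.5): V_ud = e^(−0.02)·[0.4834·27.4500 + 0.5166·0.0000] = 13.0070
Node dd (S = 73.5): V_dd = e^(−0.02)·[0.4834·0.0000 + 0.5166·0.0000] = 0.0000
Node u (S = 195): V_u = e^(−0.02)·[0.4834·98.9781 + 0.5166·13.0070] = 53.4864
Node d (S = 105): V_d = e^(−0.02)·[0.4834·13.0070 + 0.5166·0.0000] = 6.1633
Node 0 (S = 150): V_0 = e^(−0.02)·[0.4834·53.4864 + 0.5166·6.1633] = 28.4650

28.47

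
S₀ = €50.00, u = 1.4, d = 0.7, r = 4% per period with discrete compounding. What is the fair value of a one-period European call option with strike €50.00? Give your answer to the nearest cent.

€9.34

Risk-neutral probability p = (1 + 0.04 − 0.7)/(1.4 − 0.7) = 0.3400/0.7000 = 0.4857
Terminal stock prices: S_u = 70, S_d = 35
Terminal payoffs (S − K): max(20, 0) = 20, max(-15, 0) = 0
Node 0 (S = 50): V_0 = 1/1.04·[0.4857·20.0000 + 0.5143·0.0000] = 9.3407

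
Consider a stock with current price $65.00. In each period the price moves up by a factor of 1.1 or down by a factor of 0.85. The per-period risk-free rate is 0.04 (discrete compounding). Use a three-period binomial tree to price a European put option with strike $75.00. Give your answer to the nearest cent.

$6.17

Risk-neutral probability p = (1 + 0.04 − 0.85)/(1.1 − 0.85) = 0.1900/0.2500 = 0.7600
Terminal stock prices: S_uuu = 86.52, S_uud = 66.85, S_udd = 51.66, S_ddd = 39.92
Terminal payoffs (K − S): max(-11.52, 0) = 0, max(8.147, 0) = 8.147, max(23.34, 0) = 23.34, max(35.08, 0) = 35.08
Node uu (S = 78.65): V_uu = 1/1.04·[0.7600·0.0000 + 0.2400·8.1475] = 1.8802
Node ud (S = 60.77): V_ud = 1/1.04·[0.7600·8.1475 + 0.2400·23.3413] = 11.3404
Node dd (S = 46.96): V_dd = 1/1.04·[0.7600·23.3413 + 0.2400·35.0819] = 25.1529
Node u (S = 71.5): V_u = 1/1.04·[0.7600·1.8802 + 0.2400·11.3404] = 3.9910
Node d (S = 55.25): V_d = 1/1.04·[0.7600·11.3404 + 0.2400·25.1529] = 14.0917
Node 0 (S = 65): V_0 = 1/1.04·[0.7600·3.9910 + 0.2400·14.0917] = 6.1684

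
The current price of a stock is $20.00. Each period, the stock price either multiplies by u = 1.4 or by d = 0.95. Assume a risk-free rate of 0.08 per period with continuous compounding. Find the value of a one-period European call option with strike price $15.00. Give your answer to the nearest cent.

Risk-neutral probability p = (e^0.08 − 0.95)/(1.4 − 0.95) = 0.1333/0.4500 = 0.2962
Terminal stock prices: S_u = 28, S_d = 19
Terminal payoffs (S − K): max(13, 0) = 13, max(4, 0) = 4
Node 0 (S = 20): V_0 = e^(−0.08)·[0.2962·13.0000 + 0.7038·4.0000] = 6.1533

$6.15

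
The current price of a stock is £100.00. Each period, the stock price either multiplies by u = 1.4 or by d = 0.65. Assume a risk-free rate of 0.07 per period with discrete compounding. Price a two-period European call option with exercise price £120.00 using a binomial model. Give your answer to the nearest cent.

£20.82

Risk-neutral probability p = (1 + 0.07 − 0.65)/(1.4 − 0.65) = 0.4200/0.7500 = 0.5600
Terminal stock prices: S_uu = 196, S_ud = 91, S_dd = 42.25
Terminal payoffs (S − K): max(76, 0) = 76, max(-29, 0) = 0, max(-77.75, 0) = 0
Node u (S = 140): V_u = 1/1.07·[0.5600·76.0000 + 0.4400·0.0000] = 39.7757
Node d (S = 65): V_d = 1/1.07·[0.5600·0.0000 + 0.4400·0.0000] = 0.0000
Node 0 (S = 100): V_0 = 1/1.07·[0.5600·39.7757 + 0.4400·0.0000] = 20.8172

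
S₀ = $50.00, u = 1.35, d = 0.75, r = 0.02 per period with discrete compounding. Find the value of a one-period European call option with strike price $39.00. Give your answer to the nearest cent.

Risk-neutral probability p = (1 + 0.02 − 0.75)/(1.35 − 0.75) = 0.2700/0.6000 = 0.4500
Terminal stock prices: S_u = 67.5, S_d = 37.5
Terminal payoffs (S − K): max(28.5, 0) = 28.5, max(-1.5, 0) = 0
Node 0 (S = 50): V_0 = 1/1.02·[0.4500·28.5000 + 0.5500·0.0000] = 12.5735

$12.57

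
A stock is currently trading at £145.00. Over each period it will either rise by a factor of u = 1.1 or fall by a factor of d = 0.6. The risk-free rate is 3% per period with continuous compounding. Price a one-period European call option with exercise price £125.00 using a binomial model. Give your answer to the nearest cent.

£28.82

Risk-neutral probability p = (e^0.03 − 0.6)/(1.1 − 0.6) = 0.4305/0.5000 = 0.8609
Terminal stock prices: S_u = 159.5, S_d = 87
Terminal payoffs (S − K): max(34.5, 0) = 34.5, max(-38, 0) = 0
Node 0 (S = 145): V_0 = e^(−0.03)·[0.8609·34.5000 + 0.1391·0.0000] = 28.8236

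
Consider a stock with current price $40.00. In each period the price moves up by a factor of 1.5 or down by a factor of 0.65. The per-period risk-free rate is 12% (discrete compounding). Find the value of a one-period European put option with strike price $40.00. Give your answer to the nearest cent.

$5.59

Risk-neutral probability p = (1 + 0.12 − 0.65)/(1.5 − 0.65) = 0.4700/0.8500 = 0.5529
Terminal stock prices: S_u = 60, S_d = 26
Terminal payoffs (K − S): max(-20, 0) = 0, max(14, 0) = 14
Node 0 (S = 40): V_0 = 1/1.12·[0.5529·0.0000 + 0.4471·14.0000] = 5.5882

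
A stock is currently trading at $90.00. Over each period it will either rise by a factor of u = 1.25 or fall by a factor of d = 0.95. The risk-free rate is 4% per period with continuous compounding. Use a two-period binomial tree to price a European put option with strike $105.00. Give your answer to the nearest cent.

$10.67

Risk-neutral probability p = (e^0.04 − 0.95)/(1.25 − 0.95) = 0.0908/0.3000 = 0.3027
Terminal stock prices: S_uu = 140.6, S_ud = 106.9, S_dd = 81.22
Terminal payoffs (K − S): max(-35.62, 0) = 0, max(-1.875, 0) = 0, max(23.78, 0) = 23.78
Node u (S = 112.5): V_u = e^(−0.04)·[0.3027·0.0000 + 0.6973·0.0000] = 0.0000
Node d (S = 85.5): V_d = e^(−0.04)·[0.3027·0.0000 + 0.6973·23.7750] = 15.9282
Node 0 (S = 90): V_0 = e^(−0.04)·[0.3027·0.0000 + 0.6973·15.9282] = 10.6712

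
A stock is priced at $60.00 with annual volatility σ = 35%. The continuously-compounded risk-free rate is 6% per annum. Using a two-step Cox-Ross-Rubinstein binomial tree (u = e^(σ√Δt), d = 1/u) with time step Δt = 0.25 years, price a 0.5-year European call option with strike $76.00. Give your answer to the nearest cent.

$2.21

CRR parameters: u = e^(σ√Δt) = e^(0.35·√0.25) = 1.1912, d = 1/u = 0.8395
Per-period rate: rΔt = 0.06·0.25 = 0.015, so R = e^0.015 = 1.0151
Risk-neutral probability p = (e^0.015 − 0.8395)/(1.1912 − 0.8395) = 0.1757/0.3518 = 0.4993
Terminal stock prices: S_uu = 85.14, S_ud = 60, S_dd = 42.28
Terminal payoffs (S − K): max(9.144, 0) = 9.144, max(-16, 0) = 0, max(-33.72, 0) = 0
Node u (S = 71.47): V_u = e^(−0.015)·[0.4993·9.1441 + 0.5007·0.0000] = 4.4978
Node d (S = 50.37): V_d = e^(−0.015)·[0.4993·0.0000 + 0.5007·0.0000] = 0.0000
Node 0 (S = 60): V_0 = e^(−0.015)·[0.4993·4.4978 + 0.5007·0.0000] = 2.2124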